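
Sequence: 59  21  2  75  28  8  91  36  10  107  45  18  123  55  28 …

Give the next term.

139

Read the sequence 3 terms at a time; column i is its own pattern.
Track A: 59, 75, 91, 107, 123. Linear: a_n = 43 + 16·n.
Track B: 21, 28, 36, 45, 55. Triangular numbers starting at T_6.
Track C: 2, 8, 10, 18, 28. Each term equals the sum of the previous two.
Position 16 falls in track A as its term 6, giving 139.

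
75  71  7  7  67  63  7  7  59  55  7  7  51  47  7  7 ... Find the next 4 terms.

Reading positions in blocks of 4 reveals the pattern AABB — 2 tracks woven together.
Stream A: 75, 71, 67, 63, 59, 55, 51, 47 (arithmetic, step −4).
Stream B: 7, 7, 7, 7, 7, 7, 7, 7 (always 7).
Position 17 falls in stream A as its term 9, giving 43.
Position 18 falls in stream A as its term 10, giving 39.
Position 19 → stream B, term 9 = 7.
Position 20 → stream B, term 10 = 7.

43, 39, 7, 7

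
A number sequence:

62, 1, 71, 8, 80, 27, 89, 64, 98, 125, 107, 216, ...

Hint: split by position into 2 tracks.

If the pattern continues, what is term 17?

134

Positions 1, 3, 5, … form one subsequence and positions 2, 4, 6, … form another.
Stream A is 62, 71, 80, 89, 98, 107, which is adding 9 each time.
Stream B is 1, 8, 27, 64, 125, 216, which is consecutive cubes n³ from n = 1.
Position 17 falls in stream A as its term 9, giving 134.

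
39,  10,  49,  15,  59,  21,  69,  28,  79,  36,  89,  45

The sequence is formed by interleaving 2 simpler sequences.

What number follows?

Split by position mod 2 into 2 tracks.
Track A: 39, 49, 59, 69, 79, 89 (adding 10 each time).
Track B: 10, 15, 21, 28, 36, 45 (triangular numbers starting at T_4).
Term 13 comes from track A (its 7th entry): 99.

99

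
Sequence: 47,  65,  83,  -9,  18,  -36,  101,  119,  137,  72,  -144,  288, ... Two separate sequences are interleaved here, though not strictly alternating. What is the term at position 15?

Reading positions in blocks of 6 reveals the pattern AAABBB — 2 tracks woven together.
Track A = 47, 65, 83, 101, 119, 137: linear: a_n = 29 + 18·n.
Track B = -9, 18, -36, 72, -144, 288: multiplying by -2 each time.
The 15th slot belongs to track A; its 9th term is 191.

191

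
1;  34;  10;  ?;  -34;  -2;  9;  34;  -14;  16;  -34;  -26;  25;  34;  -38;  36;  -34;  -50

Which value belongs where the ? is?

Split by position mod 3: positions 1, 4, 7, … form one track, and each other residue class forms its own.
Track A: 1, ?, 9, 16, 25, 36 — consecutive squares n² from n = 1.
Track B: 34, -34, 34, -34, 34, -34 — alternating ±34.
Track C: 10, -2, -14, -26, -38, -50 — linear: a_n = 22 − 12·n.
Filling track A at index 2 by its rule yields 4.

4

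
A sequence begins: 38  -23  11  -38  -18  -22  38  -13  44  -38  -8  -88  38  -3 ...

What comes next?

Taking every 3rd term gives 3 separate tracks.
Stream A is 38, -38, 38, -38, 38, which is the oscillation 38·(−1)^(n+1).
Stream B is -23, -18, -13, -8, -3, which is linear: a_n = -28 + 5·n.
Stream C is 11, -22, 44, -88, which is a geometric progression (common ratio -2).
The 15th slot belongs to stream C; its 5th term is 176.

176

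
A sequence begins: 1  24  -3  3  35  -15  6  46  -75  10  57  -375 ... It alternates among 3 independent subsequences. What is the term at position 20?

Split by position mod 3 into 3 tracks.
Stream A: 1, 3, 6, 10 — triangular numbers starting at T_1.
Stream B: 24, 35, 46, 57 — arithmetic, step +11.
Stream C: -3, -15, -75, -375 — multiplying by 5 each time.
The 20th slot belongs to stream B; its 7th term is 90.

90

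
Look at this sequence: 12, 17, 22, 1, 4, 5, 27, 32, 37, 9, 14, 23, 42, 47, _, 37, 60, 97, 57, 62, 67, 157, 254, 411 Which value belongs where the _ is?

52

The slot pattern repeats as AAABBB (period 6), so there are 2 interleaved tracks.
Track A: 12, 17, 22, 27, 32, 37, 42, 47, ?, 57, 62, 67 — linear: a_n = 7 + 5·n.
Track B: 1, 4, 5, 9, 14, 23, 37, 60, 97, 157, 254, 411 — Fibonacci-style (each term is the sum of the two before it).
Filling track A at index 9 by its rule yields 52.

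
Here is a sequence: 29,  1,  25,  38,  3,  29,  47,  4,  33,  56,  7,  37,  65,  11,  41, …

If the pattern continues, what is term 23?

The terms cycle through 3 interleaved subsequences.
Track A is 29, 38, 47, 56, 65, which is linear: a_n = 20 + 9·n.
Track B is 1, 3, 4, 7, 11, which is Fibonacci-style (each term is the sum of the two before it).
Track C is 25, 29, 33, 37, 41, which is arithmetic with common difference +4.
The 23rd slot belongs to track B; its 8th term is 47.

47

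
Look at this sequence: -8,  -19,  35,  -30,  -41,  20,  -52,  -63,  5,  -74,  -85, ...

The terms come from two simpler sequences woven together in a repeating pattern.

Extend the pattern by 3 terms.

-10, -96, -107

Positions follow the repeating pattern AAB; grouping by letter gives 2 tracks.
Stream A: -8, -19, -30, -41, -52, -63, -74, -85 — arithmetic, step −11.
Stream B: 35, 20, 5 — arithmetic, step −15.
Term 12 comes from stream B (its 4th entry): -10.
Position 13 falls in stream A as its term 9, giving -96.
The 14th slot belongs to stream A; its 10th term is -107.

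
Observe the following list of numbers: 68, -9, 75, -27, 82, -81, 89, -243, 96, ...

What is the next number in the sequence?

Positions 1, 3, 5, … form one subsequence and positions 2, 4, 6, … form another.
Track A: 68, 75, 82, 89, 96 (adding 7 each time).
Track B: -9, -27, -81, -243 (geometric with ratio 3).
Position 10 → track B, term 5 = -729.

-729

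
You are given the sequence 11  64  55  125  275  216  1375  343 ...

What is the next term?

6875

Taking every 2nd term gives 2 separate tracks.
Subsequence A is 11, 55, 275, 1375, which is geometric with ratio 5.
Subsequence B is 64, 125, 216, 343, which is the cubes 4³, 5³, 6³, ….
Position 9 falls in subsequence A as its term 5, giving 6875.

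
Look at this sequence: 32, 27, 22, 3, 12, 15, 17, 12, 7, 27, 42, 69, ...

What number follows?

2

Positions follow the repeating pattern AAABBB; grouping by letter gives 2 tracks.
Subsequence A: 32, 27, 22, 17, 12, 7 — arithmetic with common difference −5.
Subsequence B: 3, 12, 15, 27, 42, 69 — Fibonacci-style (each term is the sum of the two before it).
The 13th slot belongs to subsequence A; its 7th term is 2.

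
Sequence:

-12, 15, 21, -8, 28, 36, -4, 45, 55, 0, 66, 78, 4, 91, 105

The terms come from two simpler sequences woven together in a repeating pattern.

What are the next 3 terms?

8, 120, 136

Reading positions in blocks of 3 reveals the pattern ABB — 2 tracks woven together.
Track A = -12, -8, -4, 0, 4: arithmetic with common difference +4.
Track B = 15, 21, 28, 36, 45, 55, 66, 78, 91, 105: triangular numbers n(n+1)/2 for n = 5, 6, ….
Position 16 → track A, term 6 = 8.
Position 17 falls in track B as its term 11, giving 120.
Term 18 comes from track B (its 12th entry): 136.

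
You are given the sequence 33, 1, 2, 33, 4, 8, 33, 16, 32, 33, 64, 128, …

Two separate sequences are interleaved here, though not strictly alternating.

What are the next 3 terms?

Positions follow the repeating pattern ABB; grouping by letter gives 2 tracks.
Track A: 33, 33, 33, 33 — the constant sequence 33.
Track B: 1, 2, 4, 8, 16, 32, 64, 128 — powers 2^0, 2^1, 2^2, ….
Term 13 comes from track A (its 5th entry): 33.
Position 14 → track B, term 9 = 256.
Term 15 comes from track B (its 10th entry): 512.

33, 256, 512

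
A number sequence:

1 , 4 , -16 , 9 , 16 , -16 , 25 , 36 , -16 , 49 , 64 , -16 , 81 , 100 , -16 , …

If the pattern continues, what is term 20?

Reading positions in blocks of 3 reveals the pattern AAB — 2 tracks woven together.
Track A: 1, 4, 9, 16, 25, 36, 49, 64, 81, 100 (the squares 1², 2², 3², …).
Track B: -16, -16, -16, -16, -16 (constant -16).
Term 20 comes from track A (its 14th entry): 196.

196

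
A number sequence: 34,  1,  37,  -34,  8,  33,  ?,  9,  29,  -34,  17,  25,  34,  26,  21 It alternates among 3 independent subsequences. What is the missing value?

34

Taking every 3rd term gives 3 separate tracks.
Stream A = 34, -34, ?, -34, 34: alternating ±34.
Stream B = 1, 8, 9, 17, 26: Fibonacci-style (each term is the sum of the two before it).
Stream C = 37, 33, 29, 25, 21: subtracting 4 each time.
Stream A's pattern makes the blank 34.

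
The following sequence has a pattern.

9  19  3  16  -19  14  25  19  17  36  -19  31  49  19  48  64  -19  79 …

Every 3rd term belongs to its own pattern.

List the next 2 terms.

The terms cycle through 3 interleaved subsequences.
Track A = 9, 16, 25, 36, 49, 64: consecutive squares n² from n = 3.
Track B = 19, -19, 19, -19, 19, -19: oscillating between 19 and -19.
Track C = 3, 14, 17, 31, 48, 79: a Fibonacci-like recurrence a_n = a_{n-1} + a_{n-2}.
Position 19 → track A, term 7 = 81.
Term 20 comes from track B (its 7th entry): 19.

81, 19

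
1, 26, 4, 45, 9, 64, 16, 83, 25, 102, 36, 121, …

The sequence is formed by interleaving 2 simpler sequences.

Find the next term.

49

Split by position mod 2 into 2 tracks.
Stream A: 1, 4, 9, 16, 25, 36 (perfect squares starting at 1²).
Stream B: 26, 45, 64, 83, 102, 121 (arithmetic, step +19).
Term 13 comes from stream A (its 7th entry): 49.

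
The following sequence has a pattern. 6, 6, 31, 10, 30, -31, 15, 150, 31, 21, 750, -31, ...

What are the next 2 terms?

28, 3750

Split by position mod 3: positions 1, 4, 7, … form one track, and each other residue class forms its own.
Track A = 6, 10, 15, 21: triangular numbers starting at T_3.
Track B = 6, 30, 150, 750: geometric with ratio 5.
Track C = 31, -31, 31, -31: the oscillation 31·(−1)^(n+1).
The 13th slot belongs to track A; its 5th term is 28.
Position 14 → track B, term 5 = 3750.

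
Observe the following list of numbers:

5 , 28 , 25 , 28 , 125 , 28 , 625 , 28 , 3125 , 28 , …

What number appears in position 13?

The terms cycle through 2 interleaved subsequences.
Stream A: 5, 25, 125, 625, 3125 (powers 5^1, 5^2, 5^3, …).
Stream B: 28, 28, 28, 28, 28 (constant 28).
Term 13 comes from stream A (its 7th entry): 78125.

78125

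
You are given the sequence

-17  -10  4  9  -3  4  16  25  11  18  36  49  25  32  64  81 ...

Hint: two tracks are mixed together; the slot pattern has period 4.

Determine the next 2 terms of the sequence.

39, 46

The slot pattern repeats as AABB (period 4), so there are 2 interleaved tracks.
Track A is -17, -10, -3, 4, 11, 18, 25, 32, which is linear: a_n = -24 + 7·n.
Track B is 4, 9, 16, 25, 36, 49, 64, 81, which is the squares 2², 3², 4², ….
Position 17 falls in track A as its term 9, giving 39.
Term 18 comes from track A (its 10th entry): 46.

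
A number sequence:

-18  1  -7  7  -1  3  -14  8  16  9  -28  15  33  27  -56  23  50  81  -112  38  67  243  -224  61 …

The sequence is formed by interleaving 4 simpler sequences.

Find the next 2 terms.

84, 729

Read the sequence 4 terms at a time; column i is its own pattern.
Stream A = -18, -1, 16, 33, 50, 67: adding 17 each time.
Stream B = 1, 3, 9, 27, 81, 243: powers 3^0, 3^1, 3^2, ….
Stream C = -7, -14, -28, -56, -112, -224: multiplying by 2 each time.
Stream D = 7, 8, 15, 23, 38, 61: each term equals the sum of the previous two.
The 25th slot belongs to stream A; its 7th term is 84.
Position 26 → stream B, term 7 = 729.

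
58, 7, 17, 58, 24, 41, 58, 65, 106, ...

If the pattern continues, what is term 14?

Positions follow the repeating pattern ABB; grouping by letter gives 2 tracks.
Track A: 58, 58, 58 (constant 58).
Track B: 7, 17, 24, 41, 65, 106 (Fibonacci-style (each term is the sum of the two before it)).
Position 14 falls in track B as its term 9, giving 448.

448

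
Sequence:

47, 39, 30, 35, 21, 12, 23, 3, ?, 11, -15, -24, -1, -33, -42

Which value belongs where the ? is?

-6

Positions follow the repeating pattern ABB; grouping by letter gives 2 tracks.
Track A: 47, 35, 23, 11, -1 — arithmetic with common difference −12.
Track B: 39, 30, 21, 12, 3, ?, -15, -24, -33, -42 — arithmetic with common difference −9.
Filling track B at index 6 by its rule yields -6.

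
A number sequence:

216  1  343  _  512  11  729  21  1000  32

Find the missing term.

10

Positions 1, 3, 5, … form one subsequence and positions 2, 4, 6, … form another.
Track A: 216, 343, 512, 729, 1000 — perfect cubes starting at 6³.
Track B: 1, ?, 11, 21, 32 — a Fibonacci-like recurrence a_n = a_{n-1} + a_{n-2}.
The gap is track B's term 2; the rule gives 10.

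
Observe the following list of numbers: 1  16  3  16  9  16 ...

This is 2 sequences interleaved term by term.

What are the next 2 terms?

27, 16

Split by position mod 2 into 2 tracks.
Subsequence A: 1, 3, 9. Geometric with ratio 3.
Subsequence B: 16, 16, 16. The constant sequence 16.
Position 7 falls in subsequence A as its term 4, giving 27.
The 8th slot belongs to subsequence B; its 4th term is 16.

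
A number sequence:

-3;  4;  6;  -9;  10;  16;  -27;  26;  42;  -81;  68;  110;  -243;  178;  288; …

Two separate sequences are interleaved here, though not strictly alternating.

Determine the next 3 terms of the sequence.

The slot pattern repeats as ABB (period 3), so there are 2 interleaved tracks.
Subsequence A: -3, -9, -27, -81, -243. Multiplying by 3 each time.
Subsequence B: 4, 6, 10, 16, 26, 42, 68, 110, 178, 288. Each term equals the sum of the previous two.
The 16th slot belongs to subsequence A; its 6th term is -729.
Term 17 comes from subsequence B (its 11th entry): 466.
Position 18 → subsequence B, term 12 = 754.

-729, 466, 754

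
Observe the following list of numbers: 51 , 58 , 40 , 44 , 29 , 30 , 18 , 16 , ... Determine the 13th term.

-15

Taking every 2nd term gives 2 separate tracks.
Track A = 51, 40, 29, 18: arithmetic, step −11.
Track B = 58, 44, 30, 16: arithmetic with common difference −14.
Position 13 → track A, term 7 = -15.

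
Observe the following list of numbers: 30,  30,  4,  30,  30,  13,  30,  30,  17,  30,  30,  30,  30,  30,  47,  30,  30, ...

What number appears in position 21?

124

Reading positions in blocks of 3 reveals the pattern AAB — 2 tracks woven together.
Track A: 30, 30, 30, 30, 30, 30, 30, 30, 30, 30, 30, 30 — the constant sequence 30.
Track B: 4, 13, 17, 30, 47 — a Fibonacci-like recurrence a_n = a_{n-1} + a_{n-2}.
Position 21 falls in track B as its term 7, giving 124.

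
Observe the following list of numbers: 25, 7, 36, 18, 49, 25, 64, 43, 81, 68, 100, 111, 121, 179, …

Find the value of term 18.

Positions 1, 3, 5, … form one subsequence and positions 2, 4, 6, … form another.
Track A: 25, 36, 49, 64, 81, 100, 121 (consecutive squares n² from n = 5).
Track B: 7, 18, 25, 43, 68, 111, 179 (each term equals the sum of the previous two).
Position 18 falls in track B as its term 9, giving 469.

469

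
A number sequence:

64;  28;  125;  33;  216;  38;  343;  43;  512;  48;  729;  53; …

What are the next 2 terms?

Taking every 2nd term gives 2 separate tracks.
Stream A: 64, 125, 216, 343, 512, 729 (the cubes 4³, 5³, 6³, …).
Stream B: 28, 33, 38, 43, 48, 53 (arithmetic, step +5).
Position 13 → stream A, term 7 = 1000.
Term 14 comes from stream B (its 7th entry): 58.

1000, 58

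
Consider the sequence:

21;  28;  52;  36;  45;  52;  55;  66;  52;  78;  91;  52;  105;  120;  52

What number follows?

136

The slot pattern repeats as AAB (period 3), so there are 2 interleaved tracks.
Track A is 21, 28, 36, 45, 55, 66, 78, 91, 105, 120, which is triangular numbers n(n+1)/2 for n = 6, 7, ….
Track B is 52, 52, 52, 52, 52, which is the constant sequence 52.
Position 16 falls in track A as its term 11, giving 136.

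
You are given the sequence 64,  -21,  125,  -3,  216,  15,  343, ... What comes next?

33

Split by position mod 2 into 2 tracks.
Track A: 64, 125, 216, 343 (perfect cubes starting at 4³).
Track B: -21, -3, 15 (arithmetic, step +18).
Term 8 comes from track B (its 4th entry): 33.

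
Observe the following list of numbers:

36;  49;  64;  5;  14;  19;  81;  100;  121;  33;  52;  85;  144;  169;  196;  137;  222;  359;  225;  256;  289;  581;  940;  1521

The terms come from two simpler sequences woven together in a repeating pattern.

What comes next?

The slot pattern repeats as AAABBB (period 6), so there are 2 interleaved tracks.
Track A: 36, 49, 64, 81, 100, 121, 144, 169, 196, 225, 256, 289 — perfect squares starting at 6².
Track B: 5, 14, 19, 33, 52, 85, 137, 222, 359, 581, 940, 1521 — Fibonacci-style (each term is the sum of the two before it).
The 25th slot belongs to track A; its 13th term is 324.

324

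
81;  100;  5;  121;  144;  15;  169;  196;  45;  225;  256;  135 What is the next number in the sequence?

289

Positions follow the repeating pattern AAB; grouping by letter gives 2 tracks.
Subsequence A is 81, 100, 121, 144, 169, 196, 225, 256, which is consecutive squares n² from n = 9.
Subsequence B is 5, 15, 45, 135, which is multiplying by 3 each time.
Position 13 falls in subsequence A as its term 9, giving 289.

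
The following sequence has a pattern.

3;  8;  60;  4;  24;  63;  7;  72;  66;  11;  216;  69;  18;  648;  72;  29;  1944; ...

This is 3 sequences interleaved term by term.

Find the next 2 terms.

75, 47

Split by position mod 3: positions 1, 4, 7, … form one track, and each other residue class forms its own.
Track A = 3, 4, 7, 11, 18, 29: Fibonacci-style (each term is the sum of the two before it).
Track B = 8, 24, 72, 216, 648, 1944: a geometric progression (common ratio 3).
Track C = 60, 63, 66, 69, 72: arithmetic with common difference +3.
Term 18 comes from track C (its 6th entry): 75.
Position 19 → track A, term 7 = 47.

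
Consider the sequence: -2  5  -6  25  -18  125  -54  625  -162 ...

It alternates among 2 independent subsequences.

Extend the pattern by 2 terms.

3125, -486

Odd-indexed and even-indexed terms follow separate rules.
Stream A: -2, -6, -18, -54, -162 (a geometric progression (common ratio 3)).
Stream B: 5, 25, 125, 625 (successive powers of 5).
The 10th slot belongs to stream B; its 5th term is 3125.
The 11th slot belongs to stream A; its 6th term is -486.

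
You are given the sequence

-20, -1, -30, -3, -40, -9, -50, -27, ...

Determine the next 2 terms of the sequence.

Odd-indexed and even-indexed terms follow separate rules.
Track A is -20, -30, -40, -50, which is linear: a_n = -10 − 10·n.
Track B is -1, -3, -9, -27, which is a geometric progression (common ratio 3).
Term 9 comes from track A (its 5th entry): -60.
Position 10 → track B, term 5 = -81.

-60, -81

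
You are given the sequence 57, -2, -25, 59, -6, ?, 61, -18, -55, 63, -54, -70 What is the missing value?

-40

Split by position mod 3: positions 1, 4, 7, … form one track, and each other residue class forms its own.
Subsequence A: 57, 59, 61, 63 (linear: a_n = 55 + 2·n).
Subsequence B: -2, -6, -18, -54 (geometric, ×3 each step).
Subsequence C: -25, ?, -55, -70 (arithmetic with common difference −15).
Filling subsequence C at index 2 by its rule yields -40.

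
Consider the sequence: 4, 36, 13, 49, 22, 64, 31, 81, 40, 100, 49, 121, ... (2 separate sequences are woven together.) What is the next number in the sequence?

58

The terms cycle through 2 interleaved subsequences.
Track A is 4, 13, 22, 31, 40, 49, which is arithmetic, step +9.
Track B is 36, 49, 64, 81, 100, 121, which is consecutive squares n² from n = 6.
The 13th slot belongs to track A; its 7th term is 58.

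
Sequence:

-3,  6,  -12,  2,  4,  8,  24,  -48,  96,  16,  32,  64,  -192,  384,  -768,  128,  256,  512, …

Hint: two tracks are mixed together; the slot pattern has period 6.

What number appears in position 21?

6144

The slot pattern repeats as AAABBB (period 6), so there are 2 interleaved tracks.
Track A: -3, 6, -12, 24, -48, 96, -192, 384, -768. Multiplying by -2 each time.
Track B: 2, 4, 8, 16, 32, 64, 128, 256, 512. Powers 2^1, 2^2, 2^3, ….
Term 21 comes from track A (its 12th entry): 6144.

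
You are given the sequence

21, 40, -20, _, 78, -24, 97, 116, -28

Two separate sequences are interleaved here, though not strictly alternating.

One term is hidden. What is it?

Positions follow the repeating pattern AAB; grouping by letter gives 2 tracks.
Subsequence A: 21, 40, ?, 78, 97, 116 — linear: a_n = 2 + 19·n.
Subsequence B: -20, -24, -28 — arithmetic, step −4.
Filling subsequence A at index 3 by its rule yields 59.

59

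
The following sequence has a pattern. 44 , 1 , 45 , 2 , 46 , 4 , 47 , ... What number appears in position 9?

The terms cycle through 2 interleaved subsequences.
Track A is 44, 45, 46, 47, which is linear: a_n = 43 + n.
Track B is 1, 2, 4, which is geometric, ×2 each step.
Position 9 → track A, term 5 = 48.

48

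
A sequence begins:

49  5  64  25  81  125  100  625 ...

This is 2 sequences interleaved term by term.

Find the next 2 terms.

Split by position mod 2 into 2 tracks.
Track A: 49, 64, 81, 100 (consecutive squares n² from n = 7).
Track B: 5, 25, 125, 625 (powers 5^1, 5^2, 5^3, …).
Term 9 comes from track A (its 5th entry): 121.
Position 10 falls in track B as its term 5, giving 3125.

121, 3125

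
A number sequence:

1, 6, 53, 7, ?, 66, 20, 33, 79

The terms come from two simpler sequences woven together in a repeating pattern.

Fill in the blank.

Reading positions in blocks of 3 reveals the pattern AAB — 2 tracks woven together.
Track A: 1, 6, 7, ?, 20, 33 — each term equals the sum of the previous two.
Track B: 53, 66, 79 — linear: a_n = 40 + 13·n.
Filling track A at index 4 by its rule yields 13.

13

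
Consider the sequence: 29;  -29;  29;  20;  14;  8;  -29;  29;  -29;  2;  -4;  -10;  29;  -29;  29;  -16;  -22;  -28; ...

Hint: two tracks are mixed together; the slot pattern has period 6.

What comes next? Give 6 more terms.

-29, 29, -29, -34, -40, -46

The slot pattern repeats as AAABBB (period 6), so there are 2 interleaved tracks.
Stream A: 29, -29, 29, -29, 29, -29, 29, -29, 29. Alternating ±29.
Stream B: 20, 14, 8, 2, -4, -10, -16, -22, -28. Arithmetic with common difference −6.
Position 19 falls in stream A as its term 10, giving -29.
Term 20 comes from stream A (its 11th entry): 29.
Term 21 comes from stream A (its 12th entry): -29.
Position 22 → stream B, term 10 = -34.
Position 23 falls in stream B as its term 11, giving -40.
Position 24 → stream B, term 12 = -46.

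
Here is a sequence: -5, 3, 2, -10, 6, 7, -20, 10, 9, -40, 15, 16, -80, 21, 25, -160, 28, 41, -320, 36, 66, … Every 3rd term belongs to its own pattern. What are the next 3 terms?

-640, 45, 107

Taking every 3rd term gives 3 separate tracks.
Track A: -5, -10, -20, -40, -80, -160, -320 — geometric, ×2 each step.
Track B: 3, 6, 10, 15, 21, 28, 36 — triangular numbers starting at T_2.
Track C: 2, 7, 9, 16, 25, 41, 66 — each term equals the sum of the previous two.
Term 22 comes from track A (its 8th entry): -640.
The 23rd slot belongs to track B; its 8th term is 45.
Position 24 falls in track C as its term 8, giving 107.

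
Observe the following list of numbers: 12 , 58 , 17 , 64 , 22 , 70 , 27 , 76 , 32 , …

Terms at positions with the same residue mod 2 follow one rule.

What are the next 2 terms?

Split by position mod 2 into 2 tracks.
Track A = 12, 17, 22, 27, 32: arithmetic with common difference +5.
Track B = 58, 64, 70, 76: linear: a_n = 52 + 6·n.
Position 10 falls in track B as its term 5, giving 82.
Term 11 comes from track A (its 6th entry): 37.

82, 37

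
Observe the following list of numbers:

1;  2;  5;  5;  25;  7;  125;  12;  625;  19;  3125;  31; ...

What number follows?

Taking every 2nd term gives 2 separate tracks.
Subsequence A: 1, 5, 25, 125, 625, 3125. Successive powers of 5.
Subsequence B: 2, 5, 7, 12, 19, 31. Each term equals the sum of the previous two.
Position 13 → subsequence A, term 7 = 15625.

15625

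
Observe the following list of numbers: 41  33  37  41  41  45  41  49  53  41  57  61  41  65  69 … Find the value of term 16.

41

Positions follow the repeating pattern ABB; grouping by letter gives 2 tracks.
Track A: 41, 41, 41, 41, 41 (constant 41).
Track B: 33, 37, 41, 45, 49, 53, 57, 61, 65, 69 (linear: a_n = 29 + 4·n).
Position 16 falls in track A as its term 6, giving 41.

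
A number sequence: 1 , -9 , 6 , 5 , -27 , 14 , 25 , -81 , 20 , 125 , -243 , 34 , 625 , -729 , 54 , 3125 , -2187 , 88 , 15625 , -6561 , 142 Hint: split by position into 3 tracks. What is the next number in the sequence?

78125

Taking every 3rd term gives 3 separate tracks.
Stream A: 1, 5, 25, 125, 625, 3125, 15625. Powers of 5.
Stream B: -9, -27, -81, -243, -729, -2187, -6561. Geometric with ratio 3.
Stream C: 6, 14, 20, 34, 54, 88, 142. Each term equals the sum of the previous two.
Term 22 comes from stream A (its 8th entry): 78125.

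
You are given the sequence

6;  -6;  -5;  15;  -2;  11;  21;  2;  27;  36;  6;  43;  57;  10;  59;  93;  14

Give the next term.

Read the sequence 3 terms at a time; column i is its own pattern.
Track A: 6, 15, 21, 36, 57, 93 — Fibonacci-style (each term is the sum of the two before it).
Track B: -6, -2, 2, 6, 10, 14 — arithmetic with common difference +4.
Track C: -5, 11, 27, 43, 59 — linear: a_n = -21 + 16·n.
Position 18 falls in track C as its term 6, giving 75.

75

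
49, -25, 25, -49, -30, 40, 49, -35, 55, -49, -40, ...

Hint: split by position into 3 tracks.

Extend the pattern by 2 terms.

Read the sequence 3 terms at a time; column i is its own pattern.
Subsequence A: 49, -49, 49, -49. Oscillating between 49 and -49.
Subsequence B: -25, -30, -35, -40. Arithmetic with common difference −5.
Subsequence C: 25, 40, 55. Arithmetic with common difference +15.
The 12th slot belongs to subsequence C; its 4th term is 70.
Term 13 comes from subsequence A (its 5th entry): 49.

70, 49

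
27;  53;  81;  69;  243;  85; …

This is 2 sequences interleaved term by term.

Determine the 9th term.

Positions 1, 3, 5, … form one subsequence and positions 2, 4, 6, … form another.
Track A: 27, 81, 243 — powers of 3.
Track B: 53, 69, 85 — arithmetic with common difference +16.
Term 9 comes from track A (its 5th entry): 2187.

2187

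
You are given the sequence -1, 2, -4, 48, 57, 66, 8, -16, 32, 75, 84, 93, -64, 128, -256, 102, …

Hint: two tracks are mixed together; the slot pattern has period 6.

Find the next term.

111

The slot pattern repeats as AAABBB (period 6), so there are 2 interleaved tracks.
Subsequence A: -1, 2, -4, 8, -16, 32, -64, 128, -256 (geometric with ratio -2).
Subsequence B: 48, 57, 66, 75, 84, 93, 102 (arithmetic with common difference +9).
Term 17 comes from subsequence B (its 8th entry): 111.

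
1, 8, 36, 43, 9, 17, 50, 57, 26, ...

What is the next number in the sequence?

43

Positions follow the repeating pattern AABB; grouping by letter gives 2 tracks.
Track A: 1, 8, 9, 17, 26 (a Fibonacci-like recurrence a_n = a_{n-1} + a_{n-2}).
Track B: 36, 43, 50, 57 (arithmetic with common difference +7).
The 10th slot belongs to track A; its 6th term is 43.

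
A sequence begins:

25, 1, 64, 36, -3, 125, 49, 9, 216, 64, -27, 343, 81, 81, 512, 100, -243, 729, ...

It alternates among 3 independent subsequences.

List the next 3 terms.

121, 729, 1000

Read the sequence 3 terms at a time; column i is its own pattern.
Track A: 25, 36, 49, 64, 81, 100 — the squares 5², 6², 7², ….
Track B: 1, -3, 9, -27, 81, -243 — a geometric progression (common ratio -3).
Track C: 64, 125, 216, 343, 512, 729 — perfect cubes starting at 4³.
Position 19 → track A, term 7 = 121.
Position 20 falls in track B as its term 7, giving 729.
Position 21 falls in track C as its term 7, giving 1000.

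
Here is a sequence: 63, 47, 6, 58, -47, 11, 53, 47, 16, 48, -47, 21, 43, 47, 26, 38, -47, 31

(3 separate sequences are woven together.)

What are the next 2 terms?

33, 47

Read the sequence 3 terms at a time; column i is its own pattern.
Track A is 63, 58, 53, 48, 43, 38, which is arithmetic with common difference −5.
Track B is 47, -47, 47, -47, 47, -47, which is oscillating between 47 and -47.
Track C is 6, 11, 16, 21, 26, 31, which is arithmetic, step +5.
The 19th slot belongs to track A; its 7th term is 33.
The 20th slot belongs to track B; its 7th term is 47.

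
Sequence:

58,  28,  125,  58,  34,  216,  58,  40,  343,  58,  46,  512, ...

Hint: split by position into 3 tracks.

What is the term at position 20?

64

Split by position mod 3: positions 1, 4, 7, … form one track, and each other residue class forms its own.
Subsequence A: 58, 58, 58, 58 — the constant sequence 58.
Subsequence B: 28, 34, 40, 46 — arithmetic, step +6.
Subsequence C: 125, 216, 343, 512 — consecutive cubes n³ from n = 5.
Position 20 → subsequence B, term 7 = 64.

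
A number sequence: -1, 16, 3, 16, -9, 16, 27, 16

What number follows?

-81

Taking every 2nd term gives 2 separate tracks.
Stream A is -1, 3, -9, 27, which is multiplying by -3 each time.
Stream B is 16, 16, 16, 16, which is the constant sequence 16.
Position 9 falls in stream A as its term 5, giving -81.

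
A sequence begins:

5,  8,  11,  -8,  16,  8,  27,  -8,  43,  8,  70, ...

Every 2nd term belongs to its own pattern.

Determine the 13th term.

113

Split by position mod 2 into 2 tracks.
Stream A: 5, 11, 16, 27, 43, 70 (each term equals the sum of the previous two).
Stream B: 8, -8, 8, -8, 8 (oscillating between 8 and -8).
Position 13 → stream A, term 7 = 113.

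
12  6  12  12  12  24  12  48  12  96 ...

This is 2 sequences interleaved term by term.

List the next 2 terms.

Taking every 2nd term gives 2 separate tracks.
Stream A is 12, 12, 12, 12, 12, which is the constant sequence 12.
Stream B is 6, 12, 24, 48, 96, which is geometric, ×2 each step.
Position 11 → stream A, term 6 = 12.
The 12th slot belongs to stream B; its 6th term is 192.

12, 192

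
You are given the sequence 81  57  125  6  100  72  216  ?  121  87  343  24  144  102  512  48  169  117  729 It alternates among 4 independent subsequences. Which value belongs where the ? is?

Read the sequence 4 terms at a time; column i is its own pattern.
Track A: 81, 100, 121, 144, 169. Consecutive squares n² from n = 9.
Track B: 57, 72, 87, 102, 117. Arithmetic, step +15.
Track C: 125, 216, 343, 512, 729. Consecutive cubes n³ from n = 5.
Track D: 6, ?, 24, 48. Geometric with ratio 2.
The gap is track D's term 2; the rule gives 12.

12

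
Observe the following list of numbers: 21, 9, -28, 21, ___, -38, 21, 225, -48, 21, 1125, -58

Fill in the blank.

45

Taking every 3rd term gives 3 separate tracks.
Subsequence A: 21, 21, 21, 21. Constant 21.
Subsequence B: 9, ?, 225, 1125. Geometric, ×5 each step.
Subsequence C: -28, -38, -48, -58. Linear: a_n = -18 − 10·n.
So the missing entry in subsequence B is 45.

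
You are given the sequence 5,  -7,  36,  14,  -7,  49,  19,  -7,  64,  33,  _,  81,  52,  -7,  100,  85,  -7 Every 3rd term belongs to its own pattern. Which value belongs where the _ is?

Split by position mod 3: positions 1, 4, 7, … form one track, and each other residue class forms its own.
Subsequence A = 5, 14, 19, 33, 52, 85: a Fibonacci-like recurrence a_n = a_{n-1} + a_{n-2}.
Subsequence B = -7, -7, -7, ?, -7, -7: constant -7.
Subsequence C = 36, 49, 64, 81, 100: consecutive squares n² from n = 6.
Subsequence B's pattern makes the blank -7.

-7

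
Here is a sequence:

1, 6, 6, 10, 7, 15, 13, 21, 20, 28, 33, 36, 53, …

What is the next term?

Split by position mod 2 into 2 tracks.
Subsequence A is 1, 6, 7, 13, 20, 33, 53, which is a Fibonacci-like recurrence a_n = a_{n-1} + a_{n-2}.
Subsequence B is 6, 10, 15, 21, 28, 36, which is triangular numbers n(n+1)/2 for n = 3, 4, ….
Position 14 falls in subsequence B as its term 7, giving 45.

45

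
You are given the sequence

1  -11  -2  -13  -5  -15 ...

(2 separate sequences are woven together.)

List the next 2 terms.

-8, -17

Taking every 2nd term gives 2 separate tracks.
Track A: 1, -2, -5 — arithmetic, step −3.
Track B: -11, -13, -15 — arithmetic with common difference −2.
Position 7 falls in track A as its term 4, giving -8.
Position 8 → track B, term 4 = -17.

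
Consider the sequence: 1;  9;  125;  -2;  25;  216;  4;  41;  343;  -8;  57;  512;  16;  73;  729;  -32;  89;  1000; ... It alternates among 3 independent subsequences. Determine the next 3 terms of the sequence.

64, 105, 1331

Taking every 3rd term gives 3 separate tracks.
Stream A: 1, -2, 4, -8, 16, -32 — geometric, ×-2 each step.
Stream B: 9, 25, 41, 57, 73, 89 — adding 16 each time.
Stream C: 125, 216, 343, 512, 729, 1000 — the cubes 5³, 6³, 7³, ….
The 19th slot belongs to stream A; its 7th term is 64.
Position 20 falls in stream B as its term 7, giving 105.
Term 21 comes from stream C (its 7th entry): 1331.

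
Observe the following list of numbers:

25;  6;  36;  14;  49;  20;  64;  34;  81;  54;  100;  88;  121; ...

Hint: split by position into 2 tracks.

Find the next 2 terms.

142, 144

Split by position mod 2 into 2 tracks.
Track A: 25, 36, 49, 64, 81, 100, 121 — the squares 5², 6², 7², ….
Track B: 6, 14, 20, 34, 54, 88 — each term equals the sum of the previous two.
Position 14 falls in track B as its term 7, giving 142.
The 15th slot belongs to track A; its 8th term is 144.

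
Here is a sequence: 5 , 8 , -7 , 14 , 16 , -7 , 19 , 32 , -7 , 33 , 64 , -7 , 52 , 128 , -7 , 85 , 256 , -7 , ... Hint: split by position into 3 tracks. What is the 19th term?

Split by position mod 3: positions 1, 4, 7, … form one track, and each other residue class forms its own.
Track A: 5, 14, 19, 33, 52, 85 (Fibonacci-style (each term is the sum of the two before it)).
Track B: 8, 16, 32, 64, 128, 256 (powers of 2).
Track C: -7, -7, -7, -7, -7, -7 (the constant sequence -7).
Position 19 → track A, term 7 = 137.

137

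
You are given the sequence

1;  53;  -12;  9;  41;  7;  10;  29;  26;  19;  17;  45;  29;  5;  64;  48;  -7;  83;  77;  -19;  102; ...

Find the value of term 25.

202

Taking every 3rd term gives 3 separate tracks.
Subsequence A: 1, 9, 10, 19, 29, 48, 77 (Fibonacci-style (each term is the sum of the two before it)).
Subsequence B: 53, 41, 29, 17, 5, -7, -19 (linear: a_n = 65 − 12·n).
Subsequence C: -12, 7, 26, 45, 64, 83, 102 (linear: a_n = -31 + 19·n).
The 25th slot belongs to subsequence A; its 9th term is 202.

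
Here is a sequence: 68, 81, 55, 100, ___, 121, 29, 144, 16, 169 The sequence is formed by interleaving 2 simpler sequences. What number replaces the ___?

42

The terms cycle through 2 interleaved subsequences.
Subsequence A: 68, 55, ?, 29, 16. Arithmetic, step −13.
Subsequence B: 81, 100, 121, 144, 169. Perfect squares starting at 9².
So the missing entry in subsequence A is 42.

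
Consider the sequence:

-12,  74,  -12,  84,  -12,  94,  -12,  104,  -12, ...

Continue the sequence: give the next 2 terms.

114, -12

Positions 1, 3, 5, … form one subsequence and positions 2, 4, 6, … form another.
Track A: -12, -12, -12, -12, -12 — always -12.
Track B: 74, 84, 94, 104 — arithmetic, step +10.
The 10th slot belongs to track B; its 5th term is 114.
Position 11 → track A, term 6 = -12.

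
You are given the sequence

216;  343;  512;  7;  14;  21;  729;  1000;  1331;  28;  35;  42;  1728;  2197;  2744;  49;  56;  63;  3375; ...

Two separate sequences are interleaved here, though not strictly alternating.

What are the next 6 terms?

Positions follow the repeating pattern AAABBB; grouping by letter gives 2 tracks.
Track A: 216, 343, 512, 729, 1000, 1331, 1728, 2197, 2744, 3375. The cubes 6³, 7³, 8³, ….
Track B: 7, 14, 21, 28, 35, 42, 49, 56, 63. Arithmetic, step +7.
The 20th slot belongs to track A; its 11th term is 4096.
Position 21 → track A, term 12 = 4913.
Term 22 comes from track B (its 10th entry): 70.
Term 23 comes from track B (its 11th entry): 77.
Term 24 comes from track B (its 12th entry): 84.
The 25th slot belongs to track A; its 13th term is 5832.

4096, 4913, 70, 77, 84, 5832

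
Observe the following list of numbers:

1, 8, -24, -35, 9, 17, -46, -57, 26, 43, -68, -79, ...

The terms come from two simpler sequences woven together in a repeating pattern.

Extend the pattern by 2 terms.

69, 112

Positions follow the repeating pattern AABB; grouping by letter gives 2 tracks.
Track A: 1, 8, 9, 17, 26, 43. A Fibonacci-like recurrence a_n = a_{n-1} + a_{n-2}.
Track B: -24, -35, -46, -57, -68, -79. Arithmetic, step −11.
Position 13 → track A, term 7 = 69.
Term 14 comes from track A (its 8th entry): 112.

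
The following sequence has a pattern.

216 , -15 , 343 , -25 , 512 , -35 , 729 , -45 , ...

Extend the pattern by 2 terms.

Positions 1, 3, 5, … form one subsequence and positions 2, 4, 6, … form another.
Track A = 216, 343, 512, 729: perfect cubes starting at 6³.
Track B = -15, -25, -35, -45: linear: a_n = -5 − 10·n.
Term 9 comes from track A (its 5th entry): 1000.
The 10th slot belongs to track B; its 5th term is -55.

1000, -55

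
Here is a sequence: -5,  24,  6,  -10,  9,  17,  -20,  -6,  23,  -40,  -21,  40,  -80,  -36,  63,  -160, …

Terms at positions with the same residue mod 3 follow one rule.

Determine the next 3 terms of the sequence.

-51, 103, -320

Split by position mod 3: positions 1, 4, 7, … form one track, and each other residue class forms its own.
Track A is -5, -10, -20, -40, -80, -160, which is geometric, ×2 each step.
Track B is 24, 9, -6, -21, -36, which is arithmetic, step −15.
Track C is 6, 17, 23, 40, 63, which is Fibonacci-style (each term is the sum of the two before it).
Position 17 → track B, term 6 = -51.
Position 18 → track C, term 6 = 103.
The 19th slot belongs to track A; its 7th term is -320.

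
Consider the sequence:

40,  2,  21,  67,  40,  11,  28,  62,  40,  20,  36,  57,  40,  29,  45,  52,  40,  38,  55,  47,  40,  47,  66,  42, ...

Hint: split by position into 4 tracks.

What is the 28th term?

37

Read the sequence 4 terms at a time; column i is its own pattern.
Subsequence A: 40, 40, 40, 40, 40, 40. The constant sequence 40.
Subsequence B: 2, 11, 20, 29, 38, 47. Arithmetic, step +9.
Subsequence C: 21, 28, 36, 45, 55, 66. Triangular numbers n(n+1)/2 for n = 6, 7, ….
Subsequence D: 67, 62, 57, 52, 47, 42. Arithmetic, step −5.
Position 28 → subsequence D, term 7 = 37.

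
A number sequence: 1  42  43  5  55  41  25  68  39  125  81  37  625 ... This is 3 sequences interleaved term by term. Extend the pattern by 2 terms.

Split by position mod 3 into 3 tracks.
Track A = 1, 5, 25, 125, 625: powers 5^0, 5^1, 5^2, ….
Track B = 42, 55, 68, 81: linear: a_n = 29 + 13·n.
Track C = 43, 41, 39, 37: subtracting 2 each time.
Position 14 falls in track B as its term 5, giving 94.
The 15th slot belongs to track C; its 5th term is 35.

94, 35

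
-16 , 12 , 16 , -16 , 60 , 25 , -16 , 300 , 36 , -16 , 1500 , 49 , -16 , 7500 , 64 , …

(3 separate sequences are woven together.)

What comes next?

The terms cycle through 3 interleaved subsequences.
Track A = -16, -16, -16, -16, -16: constant -16.
Track B = 12, 60, 300, 1500, 7500: geometric, ×5 each step.
Track C = 16, 25, 36, 49, 64: consecutive squares n² from n = 4.
Position 16 falls in track A as its term 6, giving -16.

-16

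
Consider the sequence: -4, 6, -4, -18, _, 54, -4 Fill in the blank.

Taking every 2nd term gives 2 separate tracks.
Track A: -4, -4, ?, -4 — always -4.
Track B: 6, -18, 54 — multiplying by -3 each time.
Track A's pattern makes the blank -4.

-4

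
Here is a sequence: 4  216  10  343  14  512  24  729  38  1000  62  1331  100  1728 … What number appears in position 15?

Positions 1, 3, 5, … form one subsequence and positions 2, 4, 6, … form another.
Track A = 4, 10, 14, 24, 38, 62, 100: Fibonacci-style (each term is the sum of the two before it).
Track B = 216, 343, 512, 729, 1000, 1331, 1728: consecutive cubes n³ from n = 6.
Position 15 → track A, term 8 = 162.

162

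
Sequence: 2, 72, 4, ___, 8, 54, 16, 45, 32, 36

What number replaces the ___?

63

Split by position mod 2 into 2 tracks.
Subsequence A is 2, 4, 8, 16, 32, which is multiplying by 2 each time.
Subsequence B is 72, ?, 54, 45, 36, which is linear: a_n = 81 − 9·n.
So the missing entry in subsequence B is 63.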